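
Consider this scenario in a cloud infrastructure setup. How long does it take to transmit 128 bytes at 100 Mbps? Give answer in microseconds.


Given: packet = 128 bytes, bandwidth = 100 Mbps
Packet in bits = 128 * 8 = 1024 bits
Bandwidth = 100 * 10^6 = 100000000 bps
Time = 1024 / 100000000 seconds
Time in us = 1024 * 10^6 / 100000000 = 10.24

10.24


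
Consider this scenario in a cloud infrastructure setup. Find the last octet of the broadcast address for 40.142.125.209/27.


Given: IP = 40.142.125.209, prefix = /27
Host bits = 32 - 27 = 5
Network last octet = 209 AND mask = 192
Host part size = 2^5 - 1 = 31
Broadcast last octet = 192 OR 31 = 223

223


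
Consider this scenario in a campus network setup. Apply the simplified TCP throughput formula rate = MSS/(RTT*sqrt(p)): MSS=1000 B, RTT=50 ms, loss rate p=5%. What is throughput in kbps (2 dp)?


Given: MSS = 1000 bytes, RTT = 50 ms, loss = 5%
RTT in seconds = 50 / 1000 = 0.05
Loss rate = 5% = 0.05
sqrt(loss) = sqrt(0.05) = 0.223606797750
Throughput (bytes/s) = 1000 / (0.05 * 0.223606797750) = 89442.7191
Throughput (kbps) = 89442.7191 * 8 / 1000 = 715.541753 -> 715.54 kbps (2 dp)

715.54


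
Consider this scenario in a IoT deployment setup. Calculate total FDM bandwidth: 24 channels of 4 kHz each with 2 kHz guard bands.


Given: 24 channels, 4 kHz each, guard = 2 kHz
Channel bandwidth = 24 * 4 = 96 kHz
Guard bands = 23 gaps * 2 kHz = 46 kHz
Total = 96 + 46 = 142 kHz

142


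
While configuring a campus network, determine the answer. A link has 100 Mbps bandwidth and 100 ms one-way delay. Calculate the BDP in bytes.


Given: bandwidth = 100 Mbps, delay = 100 ms
BDP in bits = 100 * 10^6 * 100 / 1000
BDP in bits = 10000000
BDP in bytes = 10000000 / 8 = 1250000

1250000


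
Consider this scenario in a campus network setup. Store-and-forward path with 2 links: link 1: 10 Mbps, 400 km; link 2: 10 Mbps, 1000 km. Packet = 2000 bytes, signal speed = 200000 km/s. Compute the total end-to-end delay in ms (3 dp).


Packet = 2000 bytes = 16000 bits. Store-and-forward: sum (t_trans + t_prop) per link.
Link 1: t_trans = 16000/(10*10^6) s = 1.6000 ms; t_prop = 400/200000 s = 2.0000 ms; subtotal = 3.6000 ms
Link 2: t_trans = 16000/(10*10^6) s = 1.6000 ms; t_prop = 1000/200000 s = 5.0000 ms; subtotal = 6.6000 ms
End-to-end = 3.6000 + 6.6000 = 10.2000 ms -> 10.200 ms (3 dp)

10.200


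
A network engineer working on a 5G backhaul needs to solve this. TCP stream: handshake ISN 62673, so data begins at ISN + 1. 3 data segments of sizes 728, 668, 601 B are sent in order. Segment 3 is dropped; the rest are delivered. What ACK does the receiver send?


SYN uses sequence number 62673; first data byte = ISN + 1 = 62674.
Segment 1: SEQ = 62674, len = 728 B, covers [62674, 63401]
Segment 2: SEQ = 63402, len = 668 B, covers [63402, 64069]
Segment 3: SEQ = 64070, len = 601 B, covers [64070, 64670] [LOST]
In-order data received: bytes [62674, 64069] (segments 1..2).
Segment 3 missing -> gap begins at byte 64070.
Cumulative ACK = next expected in-order byte = 62674 + 728 + 668 = 64070

64070


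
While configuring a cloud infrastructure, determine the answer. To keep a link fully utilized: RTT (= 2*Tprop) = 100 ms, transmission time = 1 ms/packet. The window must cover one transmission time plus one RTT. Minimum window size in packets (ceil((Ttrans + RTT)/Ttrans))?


Given: Ttrans = 1 ms, RTT = 100 ms (= 2 * Tprop, Tprop = 50 ms)
Time until first ACK returns = Ttrans + RTT = 1 + 100 = 101 ms
Need W * Ttrans >= Ttrans + RTT  ->  W >= (Ttrans + RTT) / Ttrans
(Ttrans + RTT) / Ttrans = 101 / 1 = 101
W_min = ceil(101) = 101

101


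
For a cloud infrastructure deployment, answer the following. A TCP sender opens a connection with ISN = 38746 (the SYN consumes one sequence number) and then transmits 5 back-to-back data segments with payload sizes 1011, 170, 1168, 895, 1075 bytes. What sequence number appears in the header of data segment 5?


The SYN occupies sequence number ISN = 38746, so the first data byte is ISN + 1 = 38747.
SEQ of data segment i = (ISN + 1) + sum of payload sizes of segments 1..i-1.
Segment 1: SEQ = 38747, payload = 1011 bytes
Segment 2: SEQ = 39758, payload = 170 bytes
Segment 3: SEQ = 39928, payload = 1168 bytes
Segment 4: SEQ = 41096, payload = 895 bytes
Segment 5: SEQ = 41991, payload = 1075 bytes
SEQ of segment 5 = 38747 + 1011 + 170 + 1168 + 895 = 41991

41991


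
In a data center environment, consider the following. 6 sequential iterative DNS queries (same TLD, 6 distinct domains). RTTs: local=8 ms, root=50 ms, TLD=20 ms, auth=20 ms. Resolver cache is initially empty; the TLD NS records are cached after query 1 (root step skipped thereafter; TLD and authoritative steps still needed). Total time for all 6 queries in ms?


Lookup 1 (cold cache): local + root + TLD + auth = 8 + 50 + 20 + 20 = 98 ms
Lookups 2..6 (TLD NS cached -> skip root; new domain -> still ask TLD and auth): local + TLD + auth = 8 + 20 + 20 = 48 ms each
Remaining 5 lookups: 5 * 48 = 240 ms
Total = 98 + 240 = 338 ms

338


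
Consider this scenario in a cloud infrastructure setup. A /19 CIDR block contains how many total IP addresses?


Given: CIDR prefix /19
Host bits = 32 - 19 = 13
Total addresses = 2^13 = 8192

8192


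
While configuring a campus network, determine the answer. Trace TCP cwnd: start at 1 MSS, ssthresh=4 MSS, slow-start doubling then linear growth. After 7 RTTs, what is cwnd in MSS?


RTT 0: cwnd = 1 MSS (initial)
RTT 1: cwnd = 2 MSS (slow start, doubled)
RTT 2: cwnd = 4 MSS (slow start, doubled)
RTT 3: cwnd = 5 MSS (congestion avoidance, +1)
RTT 4: cwnd = 6 MSS (congestion avoidance, +1)
RTT 5: cwnd = 7 MSS (congestion avoidance, +1)
RTT 6: cwnd = 8 MSS (congestion avoidance, +1)
RTT 7: cwnd = 9 MSS (congestion avoidance, +1)

9


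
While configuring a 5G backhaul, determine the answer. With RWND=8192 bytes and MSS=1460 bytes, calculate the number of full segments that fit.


Given: RWND = 8192 bytes, MSS = 1460 bytes
Full segments = floor(RWND / MSS)
Full segments = floor(8192 / 1460)
Full segments = floor(5.611) = 5

5


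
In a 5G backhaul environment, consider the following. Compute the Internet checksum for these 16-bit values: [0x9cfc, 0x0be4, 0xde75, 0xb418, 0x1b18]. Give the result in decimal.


Given words: [0x9cfc, 0x0be4, 0xde75, 0xb418, 0x1b18]
Step 1: Sum all words
Raw sum = 40188 + 3044 + 56949 + 46104 + 6936 = 153221
Step 2: Fold carry: (22149 + 2) = 22151
One's complement = ~22151 & 0xFFFF = 43384

43384


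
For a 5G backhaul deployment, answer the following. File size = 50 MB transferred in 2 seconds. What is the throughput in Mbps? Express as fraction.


Given: file = 50 MB, time = 2 s
File in Mb = 50 * 8 = 400 Mb
Throughput = 400 / 2 Mbps
Throughput = 200 Mbps

200


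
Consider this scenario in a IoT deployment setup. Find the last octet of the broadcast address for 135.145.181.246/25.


Given: IP = 135.145.181.246, prefix = /25
Host bits = 32 - 25 = 7
Network last octet = 246 AND mask = 128
Host part size = 2^7 - 1 = 127
Broadcast last octet = 128 OR 127 = 255

255


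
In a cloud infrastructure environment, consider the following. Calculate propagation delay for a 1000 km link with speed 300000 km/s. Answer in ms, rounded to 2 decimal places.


Given: distance = 1000 km, speed = 300000 km/s
Delay = distance / speed = 1000 / 300000 seconds
Delay in ms = 1000 * 1000 / 300000
Delay = 3.3333 ms
Rounded to 2 dp = 3.33 ms

3.33


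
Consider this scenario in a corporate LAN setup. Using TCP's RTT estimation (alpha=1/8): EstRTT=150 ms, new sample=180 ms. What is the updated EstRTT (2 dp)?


Given: EstRTT = 150 ms, SampleRTT = 180 ms, alpha = 1/8
New EstRTT = (1 - alpha) * EstRTT + alpha * SampleRTT
(7/8) * 150 = 131.25
(1/8) * 180 = 22.5
New EstRTT = 131.25 + 22.5 = 153.75 ms -> 153.75 ms (2 dp)

153.75


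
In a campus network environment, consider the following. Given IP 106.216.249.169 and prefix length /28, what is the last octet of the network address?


Given: IP = 106.216.249.169, prefix = /28
Subnet mask = 255.255.255.240
Last octet of IP: 169
Last octet of mask: 240
Network last octet = 169 AND 240 = 160

160


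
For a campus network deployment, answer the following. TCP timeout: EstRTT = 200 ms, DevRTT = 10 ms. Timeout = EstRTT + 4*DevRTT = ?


Given: EstRTT = 200 ms, DevRTT = 10 ms
Timeout = EstRTT + 4 * DevRTT
4 * DevRTT = 4 * 10 = 40
Timeout = 200 + 40 = 240 ms

240


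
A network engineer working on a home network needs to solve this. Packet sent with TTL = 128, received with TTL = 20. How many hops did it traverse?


Given: initial TTL = 128, received TTL = 20
Hops = initial TTL - received TTL
Hops = 128 - 20 = 108

108


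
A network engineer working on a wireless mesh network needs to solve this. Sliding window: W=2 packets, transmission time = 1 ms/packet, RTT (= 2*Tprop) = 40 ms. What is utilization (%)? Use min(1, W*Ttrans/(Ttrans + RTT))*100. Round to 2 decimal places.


Given: W = 2, Ttrans = 1 ms, RTT = 40 ms (= 2 * Tprop, Tprop = 20 ms)
Cycle time = Ttrans + RTT = 1 + 40 = 41 ms (first packet sent until its ACK returns)
W * Ttrans = 2 * 1 = 2 ms of sending per cycle
W * Ttrans / (Ttrans + RTT) = 2 / 41 = 0.048780
U = min(1, 0.048780) = 0.048780
U% = 4.88%

4.88


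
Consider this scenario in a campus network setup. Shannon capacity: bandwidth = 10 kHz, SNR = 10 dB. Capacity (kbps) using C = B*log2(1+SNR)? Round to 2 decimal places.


Given: B = 10 kHz, SNR = 10 dB
SNR linear = 10^(10/10) = 10
1 + SNR = 11
log2(11) = 3.4594316186
C = 10 * 1000 * 3.4594316186 = 34594.3162 bps
C = 34.594316 kbps -> 34.59 kbps (2 dp)

34.59


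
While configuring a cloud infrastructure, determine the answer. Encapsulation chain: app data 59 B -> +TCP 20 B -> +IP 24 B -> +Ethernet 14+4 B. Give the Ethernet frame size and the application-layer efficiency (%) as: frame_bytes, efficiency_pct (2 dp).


TCP segment = 59 + 20 = 79 B
IP packet = 79 + 24 = 103 B
Ethernet frame = 103 + 14 + 4 = 121 B
Efficiency = app / frame = 59 / 121 = 0.487603 = 48.7603% -> 48.76% (2 dp)

121, 48.76


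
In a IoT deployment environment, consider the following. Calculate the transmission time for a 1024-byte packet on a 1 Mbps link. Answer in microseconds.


Given: packet = 1024 bytes, bandwidth = 1 Mbps
Packet in bits = 1024 * 8 = 8192 bits
Bandwidth = 1 * 10^6 = 1000000 bps
Time = 8192 / 1000000 seconds
Time in us = 8192 * 10^6 / 1000000 = 8192

8192


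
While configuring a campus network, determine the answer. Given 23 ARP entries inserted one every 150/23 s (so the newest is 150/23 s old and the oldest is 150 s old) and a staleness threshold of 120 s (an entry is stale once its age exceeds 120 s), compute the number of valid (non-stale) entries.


Ages are k * 150/23 s for k = 1..23 (spacing = 6.5217 s).
Entry k is valid iff k * 150/23 <= 120 iff k <= 23 * 120 / 150 = 18.4000
n_valid = floor(18.4000) = 18
(n_stale = 23 - 18 = 5)

18


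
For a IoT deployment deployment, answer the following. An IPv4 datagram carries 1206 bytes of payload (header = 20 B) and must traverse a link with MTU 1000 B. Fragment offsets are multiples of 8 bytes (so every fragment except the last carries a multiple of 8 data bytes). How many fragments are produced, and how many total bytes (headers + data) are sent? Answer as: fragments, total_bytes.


Max data per non-final fragment = floor((MTU - header)/8)*8 = floor((1000 - 20)/8)*8 = floor(980/8)*8 = 976 B
Final fragment needs no 8-byte alignment: it can carry up to MTU - header = 980 B
Non-final fragments needed = ceil((payload - 980) / 976) = ceil(226/976) = ceil(0.2316) = 1
Number of fragments = 1 + 1 = 2
Fragment sizes (data): 1 * 976 B + 230 B (last, 230 <= 980 OK)
Total bytes sent = payload + n_frags * header = 1206 + 2*20 = 1206 + 40 = 1246 B

2, 1246


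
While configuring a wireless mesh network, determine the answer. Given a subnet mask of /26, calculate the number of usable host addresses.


Given: subnet mask /26
Host bits = 32 - 26 = 6
Total addresses = 2^6 = 64
Usable hosts = 64 - 2 (network + broadcast) = 62

62


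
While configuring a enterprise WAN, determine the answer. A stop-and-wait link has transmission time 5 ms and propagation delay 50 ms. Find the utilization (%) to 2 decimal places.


Given: Ttrans = 5 ms, Tprop = 50 ms
RTT = 2 * Tprop = 2 * 50 = 100 ms
U = Ttrans / (Ttrans + RTT)
U = 5 / (5 + 100)
U = 5 / 105 = 0.047619
U% = 4.76%

4.76


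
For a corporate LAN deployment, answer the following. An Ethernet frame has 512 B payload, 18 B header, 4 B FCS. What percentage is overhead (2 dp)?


Given: payload = 512 B, header = 18 B, trailer = 4 B
Overhead bytes = header + trailer = 18 + 4 = 22
Total frame = payload + overhead = 512 + 22 = 534
Overhead % = 22 / 534 * 100 = 4.1199% -> 4.12% (2 dp)

4.12


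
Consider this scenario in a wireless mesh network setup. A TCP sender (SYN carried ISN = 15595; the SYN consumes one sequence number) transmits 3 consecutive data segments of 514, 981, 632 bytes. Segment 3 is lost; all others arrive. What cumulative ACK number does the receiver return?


SYN uses sequence number 15595; first data byte = ISN + 1 = 15596.
Segment 1: SEQ = 15596, len = 514 B, covers [15596, 16109]
Segment 2: SEQ = 16110, len = 981 B, covers [16110, 17090]
Segment 3: SEQ = 17091, len = 632 B, covers [17091, 17722] [LOST]
In-order data received: bytes [15596, 17090] (segments 1..2).
Segment 3 missing -> gap begins at byte 17091.
Cumulative ACK = next expected in-order byte = 15596 + 514 + 981 = 17091

17091


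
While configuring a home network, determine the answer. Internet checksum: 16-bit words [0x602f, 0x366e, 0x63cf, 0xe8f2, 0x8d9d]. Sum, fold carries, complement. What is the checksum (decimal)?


Given words: [0x602f, 0x366e, 0x63cf, 0xe8f2, 0x8d9d]
Step 1: Sum all words
Raw sum = 24623 + 13934 + 25551 + 59634 + 36253 = 159995
Step 2: Fold carry: (28923 + 2) = 28925
One's complement = ~28925 & 0xFFFF = 36610

36610


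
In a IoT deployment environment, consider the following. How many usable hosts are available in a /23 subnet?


Given: subnet mask /23
Host bits = 32 - 23 = 9
Total addresses = 2^9 = 512
Usable hosts = 512 - 2 (network + broadcast) = 510

510


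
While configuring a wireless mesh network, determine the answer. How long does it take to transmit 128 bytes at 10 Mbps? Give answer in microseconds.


Given: packet = 128 bytes, bandwidth = 10 Mbps
Packet in bits = 128 * 8 = 1024 bits
Bandwidth = 10 * 10^6 = 10000000 bps
Time = 1024 / 10000000 seconds
Time in us = 1024 * 10^6 / 10000000 = 102.4

102.4


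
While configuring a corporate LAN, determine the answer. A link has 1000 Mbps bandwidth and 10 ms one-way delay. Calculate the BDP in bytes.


Given: bandwidth = 1000 Mbps, delay = 10 ms
BDP in bits = 1000 * 10^6 * 10 / 1000
BDP in bits = 10000000
BDP in bytes = 10000000 / 8 = 1250000

1250000


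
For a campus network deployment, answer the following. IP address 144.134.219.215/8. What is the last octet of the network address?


Given: IP = 144.134.219.215, prefix = /8
Subnet mask = 255.0.0.0
Last octet of IP: 215
Last octet of mask: 0
Network last octet = 215 AND 0 = 0

0


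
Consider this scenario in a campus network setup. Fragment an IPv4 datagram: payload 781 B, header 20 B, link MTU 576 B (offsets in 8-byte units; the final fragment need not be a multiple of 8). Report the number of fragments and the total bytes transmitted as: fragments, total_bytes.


Max data per non-final fragment = floor((MTU - header)/8)*8 = floor((576 - 20)/8)*8 = floor(556/8)*8 = 552 B
Final fragment needs no 8-byte alignment: it can carry up to MTU - header = 556 B
Non-final fragments needed = ceil((payload - 556) / 552) = ceil(225/552) = ceil(0.4076) = 1
Number of fragments = 1 + 1 = 2
Fragment sizes (data): 1 * 552 B + 229 B (last, 229 <= 556 OK)
Total bytes sent = payload + n_frags * header = 781 + 2*20 = 781 + 40 = 821 B

2, 821


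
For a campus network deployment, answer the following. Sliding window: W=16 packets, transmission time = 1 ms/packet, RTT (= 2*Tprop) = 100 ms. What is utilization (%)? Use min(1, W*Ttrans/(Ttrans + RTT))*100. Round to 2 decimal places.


Given: W = 16, Ttrans = 1 ms, RTT = 100 ms (= 2 * Tprop, Tprop = 50 ms)
Cycle time = Ttrans + RTT = 1 + 100 = 101 ms (first packet sent until its ACK returns)
W * Ttrans = 16 * 1 = 16 ms of sending per cycle
W * Ttrans / (Ttrans + RTT) = 16 / 101 = 0.158416
U = min(1, 0.158416) = 0.158416
U% = 15.84%

15.84


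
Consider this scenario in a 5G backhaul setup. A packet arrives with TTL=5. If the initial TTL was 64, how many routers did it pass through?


Given: initial TTL = 64, received TTL = 5
Hops = initial TTL - received TTL
Hops = 64 - 5 = 59

59


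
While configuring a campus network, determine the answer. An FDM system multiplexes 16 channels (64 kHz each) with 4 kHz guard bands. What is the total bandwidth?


Given: 16 channels, 64 kHz each, guard = 4 kHz
Channel bandwidth = 16 * 64 = 1024 kHz
Guard bands = 15 gaps * 4 kHz = 60 kHz
Total = 1024 + 60 = 1084 kHz

1084


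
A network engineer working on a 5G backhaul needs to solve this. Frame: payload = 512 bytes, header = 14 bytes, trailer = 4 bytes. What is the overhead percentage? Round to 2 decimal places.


Given: payload = 512 B, header = 14 B, trailer = 4 B
Overhead bytes = header + trailer = 14 + 4 = 18
Total frame = payload + overhead = 512 + 18 = 530
Overhead % = 18 / 530 * 100 = 3.3962% -> 3.40% (2 dp)

3.40


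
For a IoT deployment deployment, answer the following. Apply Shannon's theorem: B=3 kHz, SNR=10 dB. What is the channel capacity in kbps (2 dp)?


Given: B = 3 kHz, SNR = 10 dB
SNR linear = 10^(10/10) = 10
1 + SNR = 11
log2(11) = 3.4594316186
C = 3 * 1000 * 3.4594316186 = 10378.2949 bps
C = 10.378295 kbps -> 10.38 kbps (2 dp)

10.38


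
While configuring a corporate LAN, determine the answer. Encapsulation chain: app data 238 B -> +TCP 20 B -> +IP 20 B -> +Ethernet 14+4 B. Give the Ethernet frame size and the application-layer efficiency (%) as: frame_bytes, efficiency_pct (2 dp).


TCP segment = 238 + 20 = 258 B
IP packet = 258 + 20 = 278 B
Ethernet frame = 278 + 14 + 4 = 296 B
Efficiency = app / frame = 238 / 296 = 0.804054 = 80.4054% -> 80.41% (2 dp)

296, 80.41


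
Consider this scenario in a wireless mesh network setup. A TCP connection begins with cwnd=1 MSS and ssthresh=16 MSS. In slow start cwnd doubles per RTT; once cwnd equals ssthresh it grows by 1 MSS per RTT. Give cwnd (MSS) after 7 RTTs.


RTT 0: cwnd = 1 MSS (initial)
RTT 1: cwnd = 2 MSS (slow start, doubled)
RTT 2: cwnd = 4 MSS (slow start, doubled)
RTT 3: cwnd = 8 MSS (slow start, doubled)
RTT 4: cwnd = 16 MSS (slow start, doubled)
RTT 5: cwnd = 17 MSS (congestion avoidance, +1)
RTT 6: cwnd = 18 MSS (congestion avoidance, +1)
RTT 7: cwnd = 19 MSS (congestion avoidance, +1)

19


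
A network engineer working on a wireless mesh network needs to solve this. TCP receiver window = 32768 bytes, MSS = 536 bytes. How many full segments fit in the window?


Given: RWND = 32768 bytes, MSS = 536 bytes
Full segments = floor(RWND / MSS)
Full segments = floor(32768 / 536)
Full segments = floor(61.1343) = 61

61


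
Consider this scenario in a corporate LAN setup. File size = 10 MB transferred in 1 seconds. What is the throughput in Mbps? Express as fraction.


Given: file = 10 MB, time = 1 s
File in Mb = 10 * 8 = 80 Mb
Throughput = 80 / 1 Mbps
Throughput = 80 Mbps

80


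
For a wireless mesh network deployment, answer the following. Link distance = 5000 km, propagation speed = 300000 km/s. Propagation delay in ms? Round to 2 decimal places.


Given: distance = 5000 km, speed = 300000 km/s
Delay = distance / speed = 5000 / 300000 seconds
Delay in ms = 5000 * 1000 / 300000
Delay = 16.6667 ms
Rounded to 2 dp = 16.67 ms

16.67


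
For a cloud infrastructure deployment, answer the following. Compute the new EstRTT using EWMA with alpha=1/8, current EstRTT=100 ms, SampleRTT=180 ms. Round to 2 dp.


Given: EstRTT = 100 ms, SampleRTT = 180 ms, alpha = 1/8
New EstRTT = (1 - alpha) * EstRTT + alpha * SampleRTT
(7/8) * 100 = 87.5
(1/8) * 180 = 22.5
New EstRTT = 87.5 + 22.5 = 110 ms -> 110.00 ms (2 dp)

110.00


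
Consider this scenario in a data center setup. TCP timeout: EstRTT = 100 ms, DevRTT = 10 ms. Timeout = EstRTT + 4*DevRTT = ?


Given: EstRTT = 100 ms, DevRTT = 10 ms
Timeout = EstRTT + 4 * DevRTT
4 * DevRTT = 4 * 10 = 40
Timeout = 100 + 40 = 140 ms

140


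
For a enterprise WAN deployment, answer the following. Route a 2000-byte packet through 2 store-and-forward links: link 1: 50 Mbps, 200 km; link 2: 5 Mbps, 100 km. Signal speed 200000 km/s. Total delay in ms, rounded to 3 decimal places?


Packet = 2000 bytes = 16000 bits. Store-and-forward: sum (t_trans + t_prop) per link.
Link 1: t_trans = 16000/(50*10^6) s = 0.3200 ms; t_prop = 200/200000 s = 1.0000 ms; subtotal = 1.3200 ms
Link 2: t_trans = 16000/(5*10^6) s = 3.2000 ms; t_prop = 100/200000 s = 0.5000 ms; subtotal = 3.7000 ms
End-to-end = 1.3200 + 3.7000 = 5.0200 ms -> 5.020 ms (3 dp)

5.020


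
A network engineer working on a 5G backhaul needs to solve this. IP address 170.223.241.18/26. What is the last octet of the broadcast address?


Given: IP = 170.223.241.18, prefix = /26
Host bits = 32 - 26 = 6
Network last octet = 18 AND mask = 0
Host part size = 2^6 - 1 = 63
Broadcast last octet = 0 OR 63 = 63

63


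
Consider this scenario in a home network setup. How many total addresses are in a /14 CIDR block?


Given: CIDR prefix /14
Host bits = 32 - 14 = 18
Total addresses = 2^18 = 262144

262144


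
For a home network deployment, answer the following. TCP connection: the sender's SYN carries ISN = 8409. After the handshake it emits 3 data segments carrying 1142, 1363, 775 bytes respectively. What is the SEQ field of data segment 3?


The SYN occupies sequence number ISN = 8409, so the first data byte is ISN + 1 = 8410.
SEQ of data segment i = (ISN + 1) + sum of payload sizes of segments 1..i-1.
Segment 1: SEQ = 8410, payload = 1142 bytes
Segment 2: SEQ = 9552, payload = 1363 bytes
Segment 3: SEQ = 10915, payload = 775 bytes
SEQ of segment 3 = 8410 + 1142 + 1363 = 10915

10915


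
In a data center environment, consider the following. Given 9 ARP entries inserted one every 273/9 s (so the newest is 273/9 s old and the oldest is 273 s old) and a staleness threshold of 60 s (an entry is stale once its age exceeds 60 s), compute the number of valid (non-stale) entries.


Ages are k * 273/9 s for k = 1..9 (spacing = 30.3333 s).
Entry k is valid iff k * 273/9 <= 60 iff k <= 9 * 60 / 273 = 1.9780
n_valid = floor(1.9780) = 1
(n_stale = 9 - 1 = 8)

1


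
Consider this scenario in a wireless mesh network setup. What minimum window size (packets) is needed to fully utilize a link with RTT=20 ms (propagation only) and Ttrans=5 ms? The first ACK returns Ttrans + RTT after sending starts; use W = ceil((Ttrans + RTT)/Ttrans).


Given: Ttrans = 5 ms, RTT = 20 ms (= 2 * Tprop, Tprop = 10 ms)
Time until first ACK returns = Ttrans + RTT = 5 + 20 = 25 ms
Need W * Ttrans >= Ttrans + RTT  ->  W >= (Ttrans + RTT) / Ttrans
(Ttrans + RTT) / Ttrans = 25 / 5 = 5
W_min = ceil(5) = 5

5


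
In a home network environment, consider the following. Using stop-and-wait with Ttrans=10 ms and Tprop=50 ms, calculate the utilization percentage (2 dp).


Given: Ttrans = 10 ms, Tprop = 50 ms
RTT = 2 * Tprop = 2 * 50 = 100 ms
U = Ttrans / (Ttrans + RTT)
U = 10 / (10 + 100)
U = 10 / 110 = 0.090909
U% = 9.09%

9.09


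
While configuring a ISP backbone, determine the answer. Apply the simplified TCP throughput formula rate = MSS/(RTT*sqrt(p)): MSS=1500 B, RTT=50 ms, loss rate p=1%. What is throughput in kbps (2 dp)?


Given: MSS = 1500 bytes, RTT = 50 ms, loss = 1%
RTT in seconds = 50 / 1000 = 0.05
Loss rate = 1% = 0.01
sqrt(loss) = sqrt(0.01) = 0.1
Throughput (bytes/s) = 1500 / (0.05 * 0.1) = 300000.0000
Throughput (kbps) = 300000.0000 * 8 / 1000 = 2400.000000 -> 2400.00 kbps (2 dp)

2400.00


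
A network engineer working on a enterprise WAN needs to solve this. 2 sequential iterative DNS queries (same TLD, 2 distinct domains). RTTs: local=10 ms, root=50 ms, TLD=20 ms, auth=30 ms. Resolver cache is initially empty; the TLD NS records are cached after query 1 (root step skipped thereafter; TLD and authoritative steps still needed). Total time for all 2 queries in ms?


Lookup 1 (cold cache): local + root + TLD + auth = 10 + 50 + 20 + 30 = 110 ms
Lookups 2..2 (TLD NS cached -> skip root; new domain -> still ask TLD and auth): local + TLD + auth = 10 + 20 + 30 = 60 ms each
Remaining 1 lookups: 1 * 60 = 60 ms
Total = 110 + 60 = 170 ms

170


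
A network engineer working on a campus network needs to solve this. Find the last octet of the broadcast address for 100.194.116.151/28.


Given: IP = 100.194.116.151, prefix = /28
Host bits = 32 - 28 = 4
Network last octet = 151 AND mask = 144
Host part size = 2^4 - 1 = 15
Broadcast last octet = 144 OR 15 = 159

159


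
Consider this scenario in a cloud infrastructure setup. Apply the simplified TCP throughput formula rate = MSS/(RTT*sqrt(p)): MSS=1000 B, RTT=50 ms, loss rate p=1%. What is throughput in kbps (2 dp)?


Given: MSS = 1000 bytes, RTT = 50 ms, loss = 1%
RTT in seconds = 50 / 1000 = 0.05
Loss rate = 1% = 0.01
sqrt(loss) = sqrt(0.01) = 0.1
Throughput (bytes/s) = 1000 / (0.05 * 0.1) = 200000.0000
Throughput (kbps) = 200000.0000 * 8 / 1000 = 1600.000000 -> 1600.00 kbps (2 dp)

1600.00


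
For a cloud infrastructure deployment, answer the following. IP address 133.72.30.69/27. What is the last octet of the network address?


Given: IP = 133.72.30.69, prefix = /27
Subnet mask = 255.255.255.224
Last octet of IP: 69
Last octet of mask: 224
Network last octet = 69 AND 224 = 64

64


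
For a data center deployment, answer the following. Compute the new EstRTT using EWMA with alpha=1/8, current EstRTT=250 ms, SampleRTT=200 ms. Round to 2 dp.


Given: EstRTT = 250 ms, SampleRTT = 200 ms, alpha = 1/8
New EstRTT = (1 - alpha) * EstRTT + alpha * SampleRTT
(7/8) * 250 = 218.75
(1/8) * 200 = 25
New EstRTT = 218.75 + 25 = 243.75 ms -> 243.75 ms (2 dp)

243.75


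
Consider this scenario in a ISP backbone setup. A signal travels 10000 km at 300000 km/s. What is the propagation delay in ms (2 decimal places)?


Given: distance = 10000 km, speed = 300000 km/s
Delay = distance / speed = 10000 / 300000 seconds
Delay in ms = 10000 * 1000 / 300000
Delay = 33.3333 ms
Rounded to 2 dp = 33.33 ms

33.33


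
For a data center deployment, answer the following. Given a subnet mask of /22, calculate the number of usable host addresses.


Given: subnet mask /22
Host bits = 32 - 22 = 10
Total addresses = 2^10 = 1024
Usable hosts = 1024 - 2 (network + broadcast) = 1022

1022


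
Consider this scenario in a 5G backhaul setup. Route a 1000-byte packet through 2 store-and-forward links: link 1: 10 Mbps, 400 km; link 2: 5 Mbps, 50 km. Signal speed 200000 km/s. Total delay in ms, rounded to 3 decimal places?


Packet = 1000 bytes = 8000 bits. Store-and-forward: sum (t_trans + t_prop) per link.
Link 1: t_trans = 8000/(10*10^6) s = 0.8000 ms; t_prop = 400/200000 s = 2.0000 ms; subtotal = 2.8000 ms
Link 2: t_trans = 8000/(5*10^6) s = 1.6000 ms; t_prop = 50/200000 s = 0.2500 ms; subtotal = 1.8500 ms
End-to-end = 2.8000 + 1.8500 = 4.6500 ms -> 4.650 ms (3 dp)

4.650


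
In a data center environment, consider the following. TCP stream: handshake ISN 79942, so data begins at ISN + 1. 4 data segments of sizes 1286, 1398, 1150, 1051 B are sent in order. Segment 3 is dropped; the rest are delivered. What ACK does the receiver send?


SYN uses sequence number 79942; first data byte = ISN + 1 = 79943.
Segment 1: SEQ = 79943, len = 1286 B, covers [79943, 81228]
Segment 2: SEQ = 81229, len = 1398 B, covers [81229, 82626]
Segment 3: SEQ = 82627, len = 1150 B, covers [82627, 83776] [LOST]
Segment 4: SEQ = 83777, len = 1051 B, covers [83777, 84827]
In-order data received: bytes [79943, 82626] (segments 1..2).
Segment 3 missing -> gap begins at byte 82627; later segments buffered out of order.
Cumulative ACK = next expected in-order byte = 79943 + 1286 + 1398 = 82627

82627


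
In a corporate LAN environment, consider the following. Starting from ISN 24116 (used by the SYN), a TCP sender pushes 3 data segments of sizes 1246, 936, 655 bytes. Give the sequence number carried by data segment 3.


The SYN occupies sequence number ISN = 24116, so the first data byte is ISN + 1 = 24117.
SEQ of data segment i = (ISN + 1) + sum of payload sizes of segments 1..i-1.
Segment 1: SEQ = 24117, payload = 1246 bytes
Segment 2: SEQ = 25363, payload = 936 bytes
Segment 3: SEQ = 26299, payload = 655 bytes
SEQ of segment 3 = 24117 + 1246 + 936 = 26299

26299


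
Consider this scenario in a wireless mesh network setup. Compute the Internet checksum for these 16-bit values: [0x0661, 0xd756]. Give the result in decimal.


Given words: [0x0661, 0xd756]
Step 1: Sum all words
Raw sum = 1633 + 55126 = 56759
One's complement = ~56759 & 0xFFFF = 8776

8776


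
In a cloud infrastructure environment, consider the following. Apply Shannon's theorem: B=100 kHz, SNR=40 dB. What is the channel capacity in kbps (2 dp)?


Given: B = 100 kHz, SNR = 40 dB
SNR linear = 10^(40/10) = 10000
1 + SNR = 10001
log2(10001) = 13.2878566418
C = 100 * 1000 * 13.2878566418 = 1328785.6642 bps
C = 1328.785664 kbps -> 1328.79 kbps (2 dp)

1328.79


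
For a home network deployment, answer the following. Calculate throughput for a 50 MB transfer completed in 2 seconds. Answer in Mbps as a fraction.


Given: file = 50 MB, time = 2 s
File in Mb = 50 * 8 = 400 Mb
Throughput = 400 / 2 Mbps
Throughput = 200 Mbps

200


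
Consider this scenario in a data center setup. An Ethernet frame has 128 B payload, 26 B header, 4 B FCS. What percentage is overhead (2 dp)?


Given: payload = 128 B, header = 26 B, trailer = 4 B
Overhead bytes = header + trailer = 26 + 4 = 30
Total frame = payload + overhead = 128 + 30 = 158
Overhead % = 30 / 158 * 100 = 18.9873% -> 18.99% (2 dp)

18.99


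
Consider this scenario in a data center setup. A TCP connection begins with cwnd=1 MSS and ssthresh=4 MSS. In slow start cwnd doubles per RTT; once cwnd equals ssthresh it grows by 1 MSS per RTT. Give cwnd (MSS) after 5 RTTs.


RTT 0: cwnd = 1 MSS (initial)
RTT 1: cwnd = 2 MSS (slow start, doubled)
RTT 2: cwnd = 4 MSS (slow start, doubled)
RTT 3: cwnd = 5 MSS (congestion avoidance, +1)
RTT 4: cwnd = 6 MSS (congestion avoidance, +1)
RTT 5: cwnd = 7 MSS (congestion avoidance, +1)

7


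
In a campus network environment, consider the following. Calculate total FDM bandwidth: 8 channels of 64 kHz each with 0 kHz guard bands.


Given: 8 channels, 64 kHz each, guard = 0 kHz
Channel bandwidth = 8 * 64 = 512 kHz
Guard bands = 7 gaps * 0 kHz = 0 kHz
Total = 512 + 0 = 512 kHz

512


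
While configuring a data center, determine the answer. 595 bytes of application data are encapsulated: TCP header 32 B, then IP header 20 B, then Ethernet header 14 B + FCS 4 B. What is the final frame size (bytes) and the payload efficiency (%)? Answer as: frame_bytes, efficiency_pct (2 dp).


TCP segment = 595 + 32 = 627 B
IP packet = 627 + 20 = 647 B
Ethernet frame = 647 + 14 + 4 = 665 B
Efficiency = app / frame = 595 / 665 = 0.894737 = 89.4737% -> 89.47% (2 dp)

665, 89.47


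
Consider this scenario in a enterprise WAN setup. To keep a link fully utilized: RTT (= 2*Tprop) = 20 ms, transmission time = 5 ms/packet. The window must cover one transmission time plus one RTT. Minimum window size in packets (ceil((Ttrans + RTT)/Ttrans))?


Given: Ttrans = 5 ms, RTT = 20 ms (= 2 * Tprop, Tprop = 10 ms)
Time until first ACK returns = Ttrans + RTT = 5 + 20 = 25 ms
Need W * Ttrans >= Ttrans + RTT  ->  W >= (Ttrans + RTT) / Ttrans
(Ttrans + RTT) / Ttrans = 25 / 5 = 5
W_min = ceil(5) = 5

5


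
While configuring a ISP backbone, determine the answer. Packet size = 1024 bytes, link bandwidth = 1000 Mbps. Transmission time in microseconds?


Given: packet = 1024 bytes, bandwidth = 1000 Mbps
Packet in bits = 1024 * 8 = 8192 bits
Bandwidth = 1000 * 10^6 = 1000000000 bps
Time = 8192 / 1000000000 seconds
Time in us = 8192 * 10^6 / 1000000000 = 8.192

8.192


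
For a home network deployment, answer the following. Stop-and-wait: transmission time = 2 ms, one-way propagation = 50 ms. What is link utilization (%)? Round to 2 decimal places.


Given: Ttrans = 2 ms, Tprop = 50 ms
RTT = 2 * Tprop = 2 * 50 = 100 ms
U = Ttrans / (Ttrans + RTT)
U = 2 / (2 + 100)
U = 2 / 102 = 0.019608
U% = 1.96%

1.96


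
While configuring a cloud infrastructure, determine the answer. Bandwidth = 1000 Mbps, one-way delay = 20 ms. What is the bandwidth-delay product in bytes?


Given: bandwidth = 1000 Mbps, delay = 20 ms
BDP in bits = 1000 * 10^6 * 20 / 1000
BDP in bits = 20000000
BDP in bytes = 20000000 / 8 = 2500000

2500000


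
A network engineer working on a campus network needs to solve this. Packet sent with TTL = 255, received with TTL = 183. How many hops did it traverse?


Given: initial TTL = 255, received TTL = 183
Hops = initial TTL - received TTL
Hops = 255 - 183 = 72

72


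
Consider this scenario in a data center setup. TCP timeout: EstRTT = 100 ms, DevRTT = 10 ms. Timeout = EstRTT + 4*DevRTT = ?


Given: EstRTT = 100 ms, DevRTT = 10 ms
Timeout = EstRTT + 4 * DevRTT
4 * DevRTT = 4 * 10 = 40
Timeout = 100 + 40 = 140 ms

140


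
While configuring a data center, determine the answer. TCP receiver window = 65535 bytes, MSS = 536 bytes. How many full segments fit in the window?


Given: RWND = 65535 bytes, MSS = 536 bytes
Full segments = floor(RWND / MSS)
Full segments = floor(65535 / 536)
Full segments = floor(122.2668) = 122

122


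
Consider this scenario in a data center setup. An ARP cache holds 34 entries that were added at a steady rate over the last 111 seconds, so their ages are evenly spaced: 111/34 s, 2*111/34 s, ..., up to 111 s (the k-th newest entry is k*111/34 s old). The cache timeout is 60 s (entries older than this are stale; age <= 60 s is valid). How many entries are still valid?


Ages are k * 111/34 s for k = 1..34 (spacing = 3.2647 s).
Entry k is valid iff k * 111/34 <= 60 iff k <= 34 * 60 / 111 = 18.3784
n_valid = floor(18.3784) = 18
(n_stale = 34 - 18 = 16)

18


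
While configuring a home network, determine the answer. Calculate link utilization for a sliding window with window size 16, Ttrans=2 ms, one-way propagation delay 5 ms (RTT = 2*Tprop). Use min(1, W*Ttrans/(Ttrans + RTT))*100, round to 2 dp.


Given: W = 16, Ttrans = 2 ms, RTT = 10 ms (= 2 * Tprop, Tprop = 5 ms)
Cycle time = Ttrans + RTT = 2 + 10 = 12 ms (first packet sent until its ACK returns)
W * Ttrans = 16 * 2 = 32 ms of sending per cycle
W * Ttrans / (Ttrans + RTT) = 32 / 12 = 2.666667
U = min(1, 2.666667) = 1.000000
U% = 100.00%

100.00


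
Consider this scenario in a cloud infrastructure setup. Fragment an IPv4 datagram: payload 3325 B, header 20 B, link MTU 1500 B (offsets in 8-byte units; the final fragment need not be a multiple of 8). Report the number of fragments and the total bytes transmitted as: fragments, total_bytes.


Max data per non-final fragment = floor((MTU - header)/8)*8 = floor((1500 - 20)/8)*8 = floor(1480/8)*8 = 1480 B
Final fragment needs no 8-byte alignment: it can carry up to MTU - header = 1480 B
Non-final fragments needed = ceil((payload - 1480) / 1480) = ceil(1845/1480) = ceil(1.2466) = 2
Number of fragments = 2 + 1 = 3
Fragment sizes (data): 2 * 1480 B + 365 B (last, 365 <= 1480 OK)
Total bytes sent = payload + n_frags * header = 3325 + 3*20 = 3325 + 60 = 3385 B

3, 3385


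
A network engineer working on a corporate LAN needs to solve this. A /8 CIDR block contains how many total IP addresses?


Given: CIDR prefix /8
Host bits = 32 - 8 = 24
Total addresses = 2^24 = 16777216

16777216


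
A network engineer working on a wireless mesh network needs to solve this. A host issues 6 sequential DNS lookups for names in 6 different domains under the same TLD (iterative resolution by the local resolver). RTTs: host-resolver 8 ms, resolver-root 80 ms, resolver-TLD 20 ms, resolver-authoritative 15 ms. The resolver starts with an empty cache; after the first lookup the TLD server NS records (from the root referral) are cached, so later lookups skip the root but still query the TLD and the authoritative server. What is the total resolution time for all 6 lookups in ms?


Lookup 1 (cold cache): local + root + TLD + auth = 8 + 80 + 20 + 15 = 123 ms
Lookups 2..6 (TLD NS cached -> skip root; new domain -> still ask TLD and auth): local + TLD + auth = 8 + 20 + 15 = 43 ms each
Remaining 5 lookups: 5 * 43 = 215 ms
Total = 123 + 215 = 338 ms

338


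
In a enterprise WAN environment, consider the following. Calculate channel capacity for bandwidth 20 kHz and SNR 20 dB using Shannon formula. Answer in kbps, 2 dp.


Given: B = 20 kHz, SNR = 20 dB
SNR linear = 10^(20/10) = 100
1 + SNR = 101
log2(101) = 6.6582114828
C = 20 * 1000 * 6.6582114828 = 133164.2297 bps
C = 133.164230 kbps -> 133.16 kbps (2 dp)

133.16


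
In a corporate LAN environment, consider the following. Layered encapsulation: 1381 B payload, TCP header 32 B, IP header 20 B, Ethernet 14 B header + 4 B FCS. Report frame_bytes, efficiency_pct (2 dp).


TCP segment = 1381 + 32 = 1413 B
IP packet = 1413 + 20 = 1433 B
Ethernet frame = 1433 + 14 + 4 = 1451 B
Efficiency = app / frame = 1381 / 1451 = 0.951757 = 95.1757% -> 95.18% (2 dp)

1451, 95.18


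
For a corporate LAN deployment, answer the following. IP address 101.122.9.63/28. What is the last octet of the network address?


Given: IP = 101.122.9.63, prefix = /28
Subnet mask = 255.255.255.240
Last octet of IP: 63
Last octet of mask: 240
Network last octet = 63 AND 240 = 48

48


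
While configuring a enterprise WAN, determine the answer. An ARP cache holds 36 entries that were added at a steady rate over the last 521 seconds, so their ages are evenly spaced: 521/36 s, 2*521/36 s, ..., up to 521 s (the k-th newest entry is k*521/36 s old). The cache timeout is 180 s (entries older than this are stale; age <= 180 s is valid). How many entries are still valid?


Ages are k * 521/36 s for k = 1..36 (spacing = 14.4722 s).
Entry k is valid iff k * 521/36 <= 180 iff k <= 36 * 180 / 521 = 12.4376
n_valid = floor(12.4376) = 12
(n_stale = 36 - 12 = 24)

12


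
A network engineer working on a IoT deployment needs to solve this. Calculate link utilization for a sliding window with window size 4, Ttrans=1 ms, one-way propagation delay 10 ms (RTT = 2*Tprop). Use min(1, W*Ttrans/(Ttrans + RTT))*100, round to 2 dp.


Given: W = 4, Ttrans = 1 ms, RTT = 20 ms (= 2 * Tprop, Tprop = 10 ms)
Cycle time = Ttrans + RTT = 1 + 20 = 21 ms (first packet sent until its ACK returns)
W * Ttrans = 4 * 1 = 4 ms of sending per cycle
W * Ttrans / (Ttrans + RTT) = 4 / 21 = 0.190476
U = min(1, 0.190476) = 0.190476
U% = 19.05%

19.05


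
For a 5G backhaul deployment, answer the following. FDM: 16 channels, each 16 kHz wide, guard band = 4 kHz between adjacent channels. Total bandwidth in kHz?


Given: 16 channels, 16 kHz each, guard = 4 kHz
Channel bandwidth = 16 * 16 = 256 kHz
Guard bands = 15 gaps * 4 kHz = 60 kHz
Total = 256 + 60 = 316 kHz

316


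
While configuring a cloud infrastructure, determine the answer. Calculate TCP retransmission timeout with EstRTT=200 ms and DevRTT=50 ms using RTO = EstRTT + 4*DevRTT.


Given: EstRTT = 200 ms, DevRTT = 50 ms
Timeout = EstRTT + 4 * DevRTT
4 * DevRTT = 4 * 50 = 200
Timeout = 200 + 200 = 400 ms

400


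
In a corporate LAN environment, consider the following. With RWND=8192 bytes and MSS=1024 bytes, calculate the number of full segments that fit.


Given: RWND = 8192 bytes, MSS = 1024 bytes
Full segments = floor(RWND / MSS)
Full segments = floor(8192 / 1024)
Full segments = floor(8.0) = 8

8


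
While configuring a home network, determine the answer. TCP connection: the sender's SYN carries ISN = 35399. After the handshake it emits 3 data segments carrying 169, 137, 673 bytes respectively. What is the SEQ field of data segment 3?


The SYN occupies sequence number ISN = 35399, so the first data byte is ISN + 1 = 35400.
SEQ of data segment i = (ISN + 1) + sum of payload sizes of segments 1..i-1.
Segment 1: SEQ = 35400, payload = 169 bytes
Segment 2: SEQ = 35569, payload = 137 bytes
Segment 3: SEQ = 35706, payload = 673 bytes
SEQ of segment 3 = 35400 + 169 + 137 = 35706

35706
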